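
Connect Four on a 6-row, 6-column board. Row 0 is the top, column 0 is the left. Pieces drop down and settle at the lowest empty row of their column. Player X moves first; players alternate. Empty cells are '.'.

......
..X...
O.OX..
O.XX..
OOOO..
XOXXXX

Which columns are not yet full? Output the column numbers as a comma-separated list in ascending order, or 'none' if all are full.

col 0: top cell = '.' → open
col 1: top cell = '.' → open
col 2: top cell = '.' → open
col 3: top cell = '.' → open
col 4: top cell = '.' → open
col 5: top cell = '.' → open

Answer: 0,1,2,3,4,5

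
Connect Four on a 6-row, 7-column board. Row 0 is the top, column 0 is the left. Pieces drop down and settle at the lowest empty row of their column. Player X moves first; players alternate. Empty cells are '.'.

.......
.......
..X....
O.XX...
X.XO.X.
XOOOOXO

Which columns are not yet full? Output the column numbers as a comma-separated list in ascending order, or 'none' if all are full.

col 0: top cell = '.' → open
col 1: top cell = '.' → open
col 2: top cell = '.' → open
col 3: top cell = '.' → open
col 4: top cell = '.' → open
col 5: top cell = '.' → open
col 6: top cell = '.' → open

Answer: 0,1,2,3,4,5,6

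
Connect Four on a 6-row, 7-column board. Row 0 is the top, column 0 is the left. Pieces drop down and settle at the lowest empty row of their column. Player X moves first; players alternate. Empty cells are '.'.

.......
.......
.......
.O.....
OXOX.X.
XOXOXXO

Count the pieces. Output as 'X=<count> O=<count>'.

X=7 O=6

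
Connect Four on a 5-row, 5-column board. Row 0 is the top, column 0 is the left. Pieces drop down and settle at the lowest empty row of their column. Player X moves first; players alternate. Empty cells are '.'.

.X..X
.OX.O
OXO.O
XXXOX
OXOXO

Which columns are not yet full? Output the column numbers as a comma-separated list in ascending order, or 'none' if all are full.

Answer: 0,2,3

Derivation:
col 0: top cell = '.' → open
col 1: top cell = 'X' → FULL
col 2: top cell = '.' → open
col 3: top cell = '.' → open
col 4: top cell = 'X' → FULL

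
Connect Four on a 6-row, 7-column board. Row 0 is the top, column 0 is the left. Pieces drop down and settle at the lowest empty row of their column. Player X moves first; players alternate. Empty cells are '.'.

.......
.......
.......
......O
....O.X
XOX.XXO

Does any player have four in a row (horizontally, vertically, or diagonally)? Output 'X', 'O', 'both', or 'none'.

none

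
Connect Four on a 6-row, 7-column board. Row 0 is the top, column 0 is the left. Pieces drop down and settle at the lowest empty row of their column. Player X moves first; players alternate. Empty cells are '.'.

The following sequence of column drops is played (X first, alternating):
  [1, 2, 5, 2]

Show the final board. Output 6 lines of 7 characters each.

Move 1: X drops in col 1, lands at row 5
Move 2: O drops in col 2, lands at row 5
Move 3: X drops in col 5, lands at row 5
Move 4: O drops in col 2, lands at row 4

Answer: .......
.......
.......
.......
..O....
.XO..X.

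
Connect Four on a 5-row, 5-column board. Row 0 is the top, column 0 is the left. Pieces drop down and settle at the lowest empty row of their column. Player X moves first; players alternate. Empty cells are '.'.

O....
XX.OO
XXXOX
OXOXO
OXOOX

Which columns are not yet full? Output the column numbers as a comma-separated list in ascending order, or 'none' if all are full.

Answer: 1,2,3,4

Derivation:
col 0: top cell = 'O' → FULL
col 1: top cell = '.' → open
col 2: top cell = '.' → open
col 3: top cell = '.' → open
col 4: top cell = '.' → open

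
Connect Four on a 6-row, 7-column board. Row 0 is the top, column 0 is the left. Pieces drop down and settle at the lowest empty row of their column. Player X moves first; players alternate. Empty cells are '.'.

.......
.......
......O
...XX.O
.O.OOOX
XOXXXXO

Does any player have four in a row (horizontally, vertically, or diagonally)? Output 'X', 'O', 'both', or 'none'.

X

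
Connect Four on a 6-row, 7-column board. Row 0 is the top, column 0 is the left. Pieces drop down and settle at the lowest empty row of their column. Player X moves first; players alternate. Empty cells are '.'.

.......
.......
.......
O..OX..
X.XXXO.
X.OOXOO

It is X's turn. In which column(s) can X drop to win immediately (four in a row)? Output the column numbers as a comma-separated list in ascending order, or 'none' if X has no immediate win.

col 0: drop X → no win
col 1: drop X → no win
col 2: drop X → no win
col 3: drop X → no win
col 4: drop X → WIN!
col 5: drop X → no win
col 6: drop X → no win

Answer: 4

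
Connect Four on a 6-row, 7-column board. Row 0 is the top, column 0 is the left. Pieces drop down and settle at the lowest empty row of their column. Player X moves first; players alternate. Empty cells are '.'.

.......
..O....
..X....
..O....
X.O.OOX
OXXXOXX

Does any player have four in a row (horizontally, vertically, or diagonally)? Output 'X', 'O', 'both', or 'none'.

none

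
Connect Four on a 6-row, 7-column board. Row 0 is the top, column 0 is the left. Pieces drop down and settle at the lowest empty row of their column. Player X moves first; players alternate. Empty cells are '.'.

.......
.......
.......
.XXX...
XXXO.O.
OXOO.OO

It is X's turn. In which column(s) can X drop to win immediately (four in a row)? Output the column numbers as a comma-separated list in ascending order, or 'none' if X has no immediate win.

col 0: drop X → WIN!
col 1: drop X → WIN!
col 2: drop X → no win
col 3: drop X → no win
col 4: drop X → no win
col 5: drop X → no win
col 6: drop X → no win

Answer: 0,1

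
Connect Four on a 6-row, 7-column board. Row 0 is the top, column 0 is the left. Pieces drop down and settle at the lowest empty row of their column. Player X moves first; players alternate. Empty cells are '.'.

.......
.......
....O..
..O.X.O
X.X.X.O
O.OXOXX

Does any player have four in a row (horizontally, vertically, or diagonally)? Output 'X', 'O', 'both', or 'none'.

none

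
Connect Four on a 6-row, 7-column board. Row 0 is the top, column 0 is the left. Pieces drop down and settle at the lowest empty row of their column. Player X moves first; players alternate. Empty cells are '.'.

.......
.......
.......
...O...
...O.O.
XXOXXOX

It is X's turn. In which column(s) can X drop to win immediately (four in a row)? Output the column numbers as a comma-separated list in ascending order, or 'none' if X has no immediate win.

Answer: none

Derivation:
col 0: drop X → no win
col 1: drop X → no win
col 2: drop X → no win
col 3: drop X → no win
col 4: drop X → no win
col 5: drop X → no win
col 6: drop X → no win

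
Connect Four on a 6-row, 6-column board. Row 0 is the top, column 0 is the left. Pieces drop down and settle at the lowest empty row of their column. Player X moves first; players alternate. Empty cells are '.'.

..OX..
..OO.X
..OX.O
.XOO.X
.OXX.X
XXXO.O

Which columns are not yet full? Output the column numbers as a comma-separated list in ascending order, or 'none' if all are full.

Answer: 0,1,4,5

Derivation:
col 0: top cell = '.' → open
col 1: top cell = '.' → open
col 2: top cell = 'O' → FULL
col 3: top cell = 'X' → FULL
col 4: top cell = '.' → open
col 5: top cell = '.' → open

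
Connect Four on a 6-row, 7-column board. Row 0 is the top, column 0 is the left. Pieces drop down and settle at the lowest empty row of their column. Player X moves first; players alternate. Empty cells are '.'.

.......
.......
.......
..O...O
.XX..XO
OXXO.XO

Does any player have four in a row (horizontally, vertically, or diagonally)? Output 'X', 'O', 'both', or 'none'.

none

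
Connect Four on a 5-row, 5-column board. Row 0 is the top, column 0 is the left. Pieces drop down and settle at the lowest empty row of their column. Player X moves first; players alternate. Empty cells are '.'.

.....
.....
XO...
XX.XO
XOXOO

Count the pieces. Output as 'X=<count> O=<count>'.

X=6 O=5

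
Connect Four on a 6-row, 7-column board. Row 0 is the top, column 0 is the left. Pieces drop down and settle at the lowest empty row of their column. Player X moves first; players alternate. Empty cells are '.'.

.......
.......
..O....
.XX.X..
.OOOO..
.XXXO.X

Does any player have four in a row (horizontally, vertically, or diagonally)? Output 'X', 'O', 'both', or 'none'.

O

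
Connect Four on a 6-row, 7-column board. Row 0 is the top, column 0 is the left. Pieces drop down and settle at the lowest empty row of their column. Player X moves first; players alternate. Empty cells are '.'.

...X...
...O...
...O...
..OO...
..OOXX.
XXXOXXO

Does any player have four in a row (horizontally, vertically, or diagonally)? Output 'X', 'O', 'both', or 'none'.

O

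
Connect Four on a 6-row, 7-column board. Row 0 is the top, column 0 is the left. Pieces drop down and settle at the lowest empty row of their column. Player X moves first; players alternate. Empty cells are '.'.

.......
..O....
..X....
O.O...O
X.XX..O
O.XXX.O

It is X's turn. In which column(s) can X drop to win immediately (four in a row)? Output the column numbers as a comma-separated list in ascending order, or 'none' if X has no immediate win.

col 0: drop X → no win
col 1: drop X → WIN!
col 2: drop X → no win
col 3: drop X → no win
col 4: drop X → no win
col 5: drop X → WIN!
col 6: drop X → no win

Answer: 1,5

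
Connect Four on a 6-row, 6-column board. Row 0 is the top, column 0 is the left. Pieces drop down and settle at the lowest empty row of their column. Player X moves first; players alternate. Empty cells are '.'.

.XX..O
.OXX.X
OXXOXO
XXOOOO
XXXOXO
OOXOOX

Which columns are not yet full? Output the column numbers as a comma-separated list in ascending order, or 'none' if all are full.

Answer: 0,3,4

Derivation:
col 0: top cell = '.' → open
col 1: top cell = 'X' → FULL
col 2: top cell = 'X' → FULL
col 3: top cell = '.' → open
col 4: top cell = '.' → open
col 5: top cell = 'O' → FULL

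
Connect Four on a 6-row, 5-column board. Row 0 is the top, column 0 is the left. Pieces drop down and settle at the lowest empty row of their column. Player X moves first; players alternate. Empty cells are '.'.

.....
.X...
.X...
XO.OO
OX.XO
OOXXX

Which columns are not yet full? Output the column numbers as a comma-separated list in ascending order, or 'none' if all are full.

col 0: top cell = '.' → open
col 1: top cell = '.' → open
col 2: top cell = '.' → open
col 3: top cell = '.' → open
col 4: top cell = '.' → open

Answer: 0,1,2,3,4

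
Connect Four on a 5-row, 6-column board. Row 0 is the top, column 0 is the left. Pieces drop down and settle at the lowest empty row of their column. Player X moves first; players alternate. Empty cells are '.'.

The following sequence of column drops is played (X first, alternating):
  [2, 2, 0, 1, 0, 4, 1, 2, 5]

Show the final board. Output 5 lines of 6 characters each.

Answer: ......
......
..O...
XXO...
XOX.OX

Derivation:
Move 1: X drops in col 2, lands at row 4
Move 2: O drops in col 2, lands at row 3
Move 3: X drops in col 0, lands at row 4
Move 4: O drops in col 1, lands at row 4
Move 5: X drops in col 0, lands at row 3
Move 6: O drops in col 4, lands at row 4
Move 7: X drops in col 1, lands at row 3
Move 8: O drops in col 2, lands at row 2
Move 9: X drops in col 5, lands at row 4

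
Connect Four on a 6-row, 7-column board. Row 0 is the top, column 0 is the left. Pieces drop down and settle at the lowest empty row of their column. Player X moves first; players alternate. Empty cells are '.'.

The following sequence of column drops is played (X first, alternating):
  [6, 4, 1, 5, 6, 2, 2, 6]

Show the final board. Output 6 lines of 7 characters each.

Move 1: X drops in col 6, lands at row 5
Move 2: O drops in col 4, lands at row 5
Move 3: X drops in col 1, lands at row 5
Move 4: O drops in col 5, lands at row 5
Move 5: X drops in col 6, lands at row 4
Move 6: O drops in col 2, lands at row 5
Move 7: X drops in col 2, lands at row 4
Move 8: O drops in col 6, lands at row 3

Answer: .......
.......
.......
......O
..X...X
.XO.OOX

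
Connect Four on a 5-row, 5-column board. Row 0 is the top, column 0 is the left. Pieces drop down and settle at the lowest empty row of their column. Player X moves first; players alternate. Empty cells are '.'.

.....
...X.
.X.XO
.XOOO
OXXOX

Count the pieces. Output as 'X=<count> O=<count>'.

X=7 O=6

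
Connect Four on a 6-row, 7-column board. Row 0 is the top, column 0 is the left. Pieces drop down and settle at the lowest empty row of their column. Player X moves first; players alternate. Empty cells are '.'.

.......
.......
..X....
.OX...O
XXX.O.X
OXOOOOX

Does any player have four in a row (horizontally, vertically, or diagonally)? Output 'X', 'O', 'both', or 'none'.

O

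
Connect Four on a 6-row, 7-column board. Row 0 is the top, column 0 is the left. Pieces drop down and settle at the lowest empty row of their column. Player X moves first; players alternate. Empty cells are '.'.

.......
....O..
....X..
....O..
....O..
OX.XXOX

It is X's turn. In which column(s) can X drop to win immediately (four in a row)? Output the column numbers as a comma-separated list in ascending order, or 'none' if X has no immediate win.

col 0: drop X → no win
col 1: drop X → no win
col 2: drop X → WIN!
col 3: drop X → no win
col 4: drop X → no win
col 5: drop X → no win
col 6: drop X → no win

Answer: 2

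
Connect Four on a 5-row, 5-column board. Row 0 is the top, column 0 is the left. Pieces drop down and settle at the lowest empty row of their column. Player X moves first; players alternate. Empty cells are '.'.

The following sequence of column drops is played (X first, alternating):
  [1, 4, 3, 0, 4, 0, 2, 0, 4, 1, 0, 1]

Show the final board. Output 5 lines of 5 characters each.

Move 1: X drops in col 1, lands at row 4
Move 2: O drops in col 4, lands at row 4
Move 3: X drops in col 3, lands at row 4
Move 4: O drops in col 0, lands at row 4
Move 5: X drops in col 4, lands at row 3
Move 6: O drops in col 0, lands at row 3
Move 7: X drops in col 2, lands at row 4
Move 8: O drops in col 0, lands at row 2
Move 9: X drops in col 4, lands at row 2
Move 10: O drops in col 1, lands at row 3
Move 11: X drops in col 0, lands at row 1
Move 12: O drops in col 1, lands at row 2

Answer: .....
X....
OO..X
OO..X
OXXXO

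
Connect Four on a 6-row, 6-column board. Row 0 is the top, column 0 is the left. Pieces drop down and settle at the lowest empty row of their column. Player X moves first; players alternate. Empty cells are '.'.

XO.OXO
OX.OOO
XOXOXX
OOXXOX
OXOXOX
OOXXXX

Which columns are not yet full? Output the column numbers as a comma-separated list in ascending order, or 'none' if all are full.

col 0: top cell = 'X' → FULL
col 1: top cell = 'O' → FULL
col 2: top cell = '.' → open
col 3: top cell = 'O' → FULL
col 4: top cell = 'X' → FULL
col 5: top cell = 'O' → FULL

Answer: 2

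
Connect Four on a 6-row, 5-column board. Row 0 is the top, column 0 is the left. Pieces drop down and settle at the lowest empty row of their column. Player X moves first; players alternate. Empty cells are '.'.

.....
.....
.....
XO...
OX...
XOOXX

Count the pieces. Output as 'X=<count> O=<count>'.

X=5 O=4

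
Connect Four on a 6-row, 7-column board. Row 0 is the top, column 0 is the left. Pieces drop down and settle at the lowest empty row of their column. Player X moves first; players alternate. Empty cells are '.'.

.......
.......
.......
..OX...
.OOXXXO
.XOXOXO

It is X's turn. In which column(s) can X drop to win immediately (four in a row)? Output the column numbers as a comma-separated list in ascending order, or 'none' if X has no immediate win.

col 0: drop X → no win
col 1: drop X → no win
col 2: drop X → WIN!
col 3: drop X → WIN!
col 4: drop X → no win
col 5: drop X → no win
col 6: drop X → no win

Answer: 2,3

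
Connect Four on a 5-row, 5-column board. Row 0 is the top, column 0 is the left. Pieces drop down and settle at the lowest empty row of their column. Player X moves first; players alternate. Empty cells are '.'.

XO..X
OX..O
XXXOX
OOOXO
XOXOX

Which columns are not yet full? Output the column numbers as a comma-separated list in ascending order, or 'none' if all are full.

Answer: 2,3

Derivation:
col 0: top cell = 'X' → FULL
col 1: top cell = 'O' → FULL
col 2: top cell = '.' → open
col 3: top cell = '.' → open
col 4: top cell = 'X' → FULL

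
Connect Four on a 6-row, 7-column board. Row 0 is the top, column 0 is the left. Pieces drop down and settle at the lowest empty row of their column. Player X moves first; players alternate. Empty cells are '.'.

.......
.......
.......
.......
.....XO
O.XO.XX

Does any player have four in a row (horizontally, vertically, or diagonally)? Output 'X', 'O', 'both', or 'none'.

none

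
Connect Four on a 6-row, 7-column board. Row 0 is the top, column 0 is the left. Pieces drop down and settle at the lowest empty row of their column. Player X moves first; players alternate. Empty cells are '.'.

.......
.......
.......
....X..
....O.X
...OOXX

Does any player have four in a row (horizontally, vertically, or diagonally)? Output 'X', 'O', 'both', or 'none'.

none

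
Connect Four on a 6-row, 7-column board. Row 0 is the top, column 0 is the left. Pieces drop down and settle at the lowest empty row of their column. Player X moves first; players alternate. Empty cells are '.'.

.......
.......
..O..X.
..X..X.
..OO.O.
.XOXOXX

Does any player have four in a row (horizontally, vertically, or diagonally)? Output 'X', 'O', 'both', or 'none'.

none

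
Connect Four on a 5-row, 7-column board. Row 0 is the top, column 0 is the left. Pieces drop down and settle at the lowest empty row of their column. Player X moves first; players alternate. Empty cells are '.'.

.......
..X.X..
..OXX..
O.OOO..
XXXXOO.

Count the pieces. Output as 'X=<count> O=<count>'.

X=8 O=7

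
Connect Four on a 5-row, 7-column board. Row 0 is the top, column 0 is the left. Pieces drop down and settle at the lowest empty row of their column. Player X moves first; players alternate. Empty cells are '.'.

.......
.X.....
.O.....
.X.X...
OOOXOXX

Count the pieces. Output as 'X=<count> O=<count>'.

X=6 O=5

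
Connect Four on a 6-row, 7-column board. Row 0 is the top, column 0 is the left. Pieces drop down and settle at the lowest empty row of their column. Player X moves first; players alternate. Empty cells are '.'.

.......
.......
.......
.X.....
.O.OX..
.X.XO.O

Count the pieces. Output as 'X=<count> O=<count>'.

X=4 O=4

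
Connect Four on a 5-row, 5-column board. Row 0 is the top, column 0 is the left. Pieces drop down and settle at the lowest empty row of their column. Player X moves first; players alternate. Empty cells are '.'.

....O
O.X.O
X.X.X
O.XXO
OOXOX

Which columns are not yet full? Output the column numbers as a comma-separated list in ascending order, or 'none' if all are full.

Answer: 0,1,2,3

Derivation:
col 0: top cell = '.' → open
col 1: top cell = '.' → open
col 2: top cell = '.' → open
col 3: top cell = '.' → open
col 4: top cell = 'O' → FULL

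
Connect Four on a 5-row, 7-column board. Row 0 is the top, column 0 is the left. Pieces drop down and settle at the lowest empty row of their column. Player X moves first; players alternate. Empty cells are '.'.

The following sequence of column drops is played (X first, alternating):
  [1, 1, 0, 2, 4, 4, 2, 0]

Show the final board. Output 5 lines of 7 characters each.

Answer: .......
.......
.......
OOX.O..
XXO.X..

Derivation:
Move 1: X drops in col 1, lands at row 4
Move 2: O drops in col 1, lands at row 3
Move 3: X drops in col 0, lands at row 4
Move 4: O drops in col 2, lands at row 4
Move 5: X drops in col 4, lands at row 4
Move 6: O drops in col 4, lands at row 3
Move 7: X drops in col 2, lands at row 3
Move 8: O drops in col 0, lands at row 3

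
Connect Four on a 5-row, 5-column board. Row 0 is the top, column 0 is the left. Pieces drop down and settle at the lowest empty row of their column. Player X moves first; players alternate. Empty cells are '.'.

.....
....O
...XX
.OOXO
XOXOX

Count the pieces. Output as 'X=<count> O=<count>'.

X=6 O=6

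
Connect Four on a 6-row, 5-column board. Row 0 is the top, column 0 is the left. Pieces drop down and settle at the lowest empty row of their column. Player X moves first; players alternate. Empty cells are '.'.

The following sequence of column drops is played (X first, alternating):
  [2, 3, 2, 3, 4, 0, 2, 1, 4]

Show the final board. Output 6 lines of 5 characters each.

Answer: .....
.....
.....
..X..
..XOX
OOXOX

Derivation:
Move 1: X drops in col 2, lands at row 5
Move 2: O drops in col 3, lands at row 5
Move 3: X drops in col 2, lands at row 4
Move 4: O drops in col 3, lands at row 4
Move 5: X drops in col 4, lands at row 5
Move 6: O drops in col 0, lands at row 5
Move 7: X drops in col 2, lands at row 3
Move 8: O drops in col 1, lands at row 5
Move 9: X drops in col 4, lands at row 4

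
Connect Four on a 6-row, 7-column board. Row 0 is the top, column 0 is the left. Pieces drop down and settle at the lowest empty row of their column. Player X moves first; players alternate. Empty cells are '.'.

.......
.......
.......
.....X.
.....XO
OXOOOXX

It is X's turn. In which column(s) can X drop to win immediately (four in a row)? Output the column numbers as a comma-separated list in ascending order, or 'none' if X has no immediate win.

Answer: 5

Derivation:
col 0: drop X → no win
col 1: drop X → no win
col 2: drop X → no win
col 3: drop X → no win
col 4: drop X → no win
col 5: drop X → WIN!
col 6: drop X → no win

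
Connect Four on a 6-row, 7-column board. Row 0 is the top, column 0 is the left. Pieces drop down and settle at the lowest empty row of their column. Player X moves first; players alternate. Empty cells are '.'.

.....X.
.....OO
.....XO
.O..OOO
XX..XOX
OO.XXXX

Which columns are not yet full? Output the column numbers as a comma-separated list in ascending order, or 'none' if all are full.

col 0: top cell = '.' → open
col 1: top cell = '.' → open
col 2: top cell = '.' → open
col 3: top cell = '.' → open
col 4: top cell = '.' → open
col 5: top cell = 'X' → FULL
col 6: top cell = '.' → open

Answer: 0,1,2,3,4,6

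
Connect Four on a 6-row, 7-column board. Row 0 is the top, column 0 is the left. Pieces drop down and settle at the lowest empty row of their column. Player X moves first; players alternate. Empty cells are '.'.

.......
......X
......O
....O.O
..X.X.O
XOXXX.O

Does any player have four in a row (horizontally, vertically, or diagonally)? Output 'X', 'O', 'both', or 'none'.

O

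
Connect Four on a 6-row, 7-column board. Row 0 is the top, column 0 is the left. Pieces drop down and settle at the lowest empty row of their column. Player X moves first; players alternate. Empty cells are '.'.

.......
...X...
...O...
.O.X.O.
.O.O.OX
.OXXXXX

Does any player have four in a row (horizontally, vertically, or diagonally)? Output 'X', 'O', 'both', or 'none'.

X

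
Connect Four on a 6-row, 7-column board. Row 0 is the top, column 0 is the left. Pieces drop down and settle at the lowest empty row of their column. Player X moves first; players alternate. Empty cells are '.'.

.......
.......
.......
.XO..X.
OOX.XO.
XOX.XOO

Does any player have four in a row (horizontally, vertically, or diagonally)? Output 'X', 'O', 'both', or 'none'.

none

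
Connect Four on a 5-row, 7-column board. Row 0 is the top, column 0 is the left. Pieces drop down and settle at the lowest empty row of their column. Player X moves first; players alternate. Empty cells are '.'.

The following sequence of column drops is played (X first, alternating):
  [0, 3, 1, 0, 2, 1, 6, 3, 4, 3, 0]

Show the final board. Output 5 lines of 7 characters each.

Answer: .......
.......
X..O...
OO.O...
XXXOX.X

Derivation:
Move 1: X drops in col 0, lands at row 4
Move 2: O drops in col 3, lands at row 4
Move 3: X drops in col 1, lands at row 4
Move 4: O drops in col 0, lands at row 3
Move 5: X drops in col 2, lands at row 4
Move 6: O drops in col 1, lands at row 3
Move 7: X drops in col 6, lands at row 4
Move 8: O drops in col 3, lands at row 3
Move 9: X drops in col 4, lands at row 4
Move 10: O drops in col 3, lands at row 2
Move 11: X drops in col 0, lands at row 2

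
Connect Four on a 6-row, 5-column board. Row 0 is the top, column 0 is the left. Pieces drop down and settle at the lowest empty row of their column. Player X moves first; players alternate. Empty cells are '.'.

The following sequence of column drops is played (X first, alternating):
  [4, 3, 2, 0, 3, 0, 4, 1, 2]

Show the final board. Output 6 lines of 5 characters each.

Move 1: X drops in col 4, lands at row 5
Move 2: O drops in col 3, lands at row 5
Move 3: X drops in col 2, lands at row 5
Move 4: O drops in col 0, lands at row 5
Move 5: X drops in col 3, lands at row 4
Move 6: O drops in col 0, lands at row 4
Move 7: X drops in col 4, lands at row 4
Move 8: O drops in col 1, lands at row 5
Move 9: X drops in col 2, lands at row 4

Answer: .....
.....
.....
.....
O.XXX
OOXOX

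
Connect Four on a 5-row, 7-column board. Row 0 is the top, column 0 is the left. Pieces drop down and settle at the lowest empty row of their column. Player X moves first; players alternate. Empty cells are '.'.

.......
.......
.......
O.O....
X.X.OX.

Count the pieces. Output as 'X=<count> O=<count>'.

X=3 O=3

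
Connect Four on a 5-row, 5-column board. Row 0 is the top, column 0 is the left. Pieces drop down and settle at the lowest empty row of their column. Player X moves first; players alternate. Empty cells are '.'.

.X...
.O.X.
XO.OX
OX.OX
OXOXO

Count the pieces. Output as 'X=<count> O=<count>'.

X=8 O=8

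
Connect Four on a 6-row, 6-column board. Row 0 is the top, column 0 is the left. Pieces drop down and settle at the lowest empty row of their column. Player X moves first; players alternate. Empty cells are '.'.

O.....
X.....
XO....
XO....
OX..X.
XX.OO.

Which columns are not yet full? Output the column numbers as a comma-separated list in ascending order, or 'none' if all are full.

Answer: 1,2,3,4,5

Derivation:
col 0: top cell = 'O' → FULL
col 1: top cell = '.' → open
col 2: top cell = '.' → open
col 3: top cell = '.' → open
col 4: top cell = '.' → open
col 5: top cell = '.' → open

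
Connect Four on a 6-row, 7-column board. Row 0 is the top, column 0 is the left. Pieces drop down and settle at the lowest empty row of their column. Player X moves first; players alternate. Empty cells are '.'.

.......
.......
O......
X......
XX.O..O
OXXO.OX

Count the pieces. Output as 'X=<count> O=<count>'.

X=6 O=6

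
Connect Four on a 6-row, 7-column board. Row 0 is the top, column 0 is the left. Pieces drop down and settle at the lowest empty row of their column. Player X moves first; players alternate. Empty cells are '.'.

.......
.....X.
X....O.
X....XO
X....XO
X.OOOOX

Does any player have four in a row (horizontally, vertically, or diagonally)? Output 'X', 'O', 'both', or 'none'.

both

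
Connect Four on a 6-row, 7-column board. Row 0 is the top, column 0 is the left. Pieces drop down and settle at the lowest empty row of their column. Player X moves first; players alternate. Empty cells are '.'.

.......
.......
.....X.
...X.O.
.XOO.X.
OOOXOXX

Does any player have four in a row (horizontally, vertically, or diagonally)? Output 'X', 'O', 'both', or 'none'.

none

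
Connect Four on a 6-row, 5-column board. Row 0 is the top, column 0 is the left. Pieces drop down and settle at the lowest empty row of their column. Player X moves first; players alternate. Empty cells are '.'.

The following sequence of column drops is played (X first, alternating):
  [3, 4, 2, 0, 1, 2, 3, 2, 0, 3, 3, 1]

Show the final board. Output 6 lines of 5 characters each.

Answer: .....
.....
...X.
..OO.
XOOX.
OXXXO

Derivation:
Move 1: X drops in col 3, lands at row 5
Move 2: O drops in col 4, lands at row 5
Move 3: X drops in col 2, lands at row 5
Move 4: O drops in col 0, lands at row 5
Move 5: X drops in col 1, lands at row 5
Move 6: O drops in col 2, lands at row 4
Move 7: X drops in col 3, lands at row 4
Move 8: O drops in col 2, lands at row 3
Move 9: X drops in col 0, lands at row 4
Move 10: O drops in col 3, lands at row 3
Move 11: X drops in col 3, lands at row 2
Move 12: O drops in col 1, lands at row 4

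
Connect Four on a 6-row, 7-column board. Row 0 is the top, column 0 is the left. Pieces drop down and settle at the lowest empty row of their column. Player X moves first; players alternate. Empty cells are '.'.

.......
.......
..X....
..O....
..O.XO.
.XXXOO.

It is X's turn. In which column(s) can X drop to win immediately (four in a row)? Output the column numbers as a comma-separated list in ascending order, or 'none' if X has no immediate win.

col 0: drop X → WIN!
col 1: drop X → no win
col 2: drop X → no win
col 3: drop X → no win
col 4: drop X → no win
col 5: drop X → no win
col 6: drop X → no win

Answer: 0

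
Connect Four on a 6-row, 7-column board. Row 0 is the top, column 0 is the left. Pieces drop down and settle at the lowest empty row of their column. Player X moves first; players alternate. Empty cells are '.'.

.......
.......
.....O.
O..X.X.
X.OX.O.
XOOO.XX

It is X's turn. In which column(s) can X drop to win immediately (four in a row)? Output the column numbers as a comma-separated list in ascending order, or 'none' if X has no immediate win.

col 0: drop X → no win
col 1: drop X → no win
col 2: drop X → no win
col 3: drop X → no win
col 4: drop X → no win
col 5: drop X → no win
col 6: drop X → no win

Answer: none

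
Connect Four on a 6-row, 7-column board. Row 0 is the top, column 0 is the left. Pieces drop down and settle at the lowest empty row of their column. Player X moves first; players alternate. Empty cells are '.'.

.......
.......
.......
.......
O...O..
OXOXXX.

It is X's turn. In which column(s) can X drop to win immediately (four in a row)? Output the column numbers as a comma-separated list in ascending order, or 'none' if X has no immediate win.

Answer: 6

Derivation:
col 0: drop X → no win
col 1: drop X → no win
col 2: drop X → no win
col 3: drop X → no win
col 4: drop X → no win
col 5: drop X → no win
col 6: drop X → WIN!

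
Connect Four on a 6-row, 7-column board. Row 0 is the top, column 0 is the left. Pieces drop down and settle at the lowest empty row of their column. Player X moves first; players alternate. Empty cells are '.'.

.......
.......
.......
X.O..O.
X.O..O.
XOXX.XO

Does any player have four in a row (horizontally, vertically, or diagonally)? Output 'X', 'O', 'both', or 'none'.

none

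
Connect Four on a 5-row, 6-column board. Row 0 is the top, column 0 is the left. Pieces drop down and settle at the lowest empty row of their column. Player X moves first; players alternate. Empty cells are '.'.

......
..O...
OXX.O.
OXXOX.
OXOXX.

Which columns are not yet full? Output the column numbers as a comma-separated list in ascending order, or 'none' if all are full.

col 0: top cell = '.' → open
col 1: top cell = '.' → open
col 2: top cell = '.' → open
col 3: top cell = '.' → open
col 4: top cell = '.' → open
col 5: top cell = '.' → open

Answer: 0,1,2,3,4,5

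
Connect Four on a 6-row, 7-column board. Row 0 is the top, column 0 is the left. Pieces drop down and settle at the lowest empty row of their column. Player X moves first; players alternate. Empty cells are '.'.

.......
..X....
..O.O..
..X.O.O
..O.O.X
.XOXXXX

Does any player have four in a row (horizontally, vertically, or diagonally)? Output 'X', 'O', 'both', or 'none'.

X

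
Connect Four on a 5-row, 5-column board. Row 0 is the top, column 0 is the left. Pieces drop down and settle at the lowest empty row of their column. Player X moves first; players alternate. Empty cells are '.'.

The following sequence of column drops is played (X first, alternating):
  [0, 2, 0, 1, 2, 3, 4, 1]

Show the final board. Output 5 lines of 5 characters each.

Answer: .....
.....
.....
XOX..
XOOOX

Derivation:
Move 1: X drops in col 0, lands at row 4
Move 2: O drops in col 2, lands at row 4
Move 3: X drops in col 0, lands at row 3
Move 4: O drops in col 1, lands at row 4
Move 5: X drops in col 2, lands at row 3
Move 6: O drops in col 3, lands at row 4
Move 7: X drops in col 4, lands at row 4
Move 8: O drops in col 1, lands at row 3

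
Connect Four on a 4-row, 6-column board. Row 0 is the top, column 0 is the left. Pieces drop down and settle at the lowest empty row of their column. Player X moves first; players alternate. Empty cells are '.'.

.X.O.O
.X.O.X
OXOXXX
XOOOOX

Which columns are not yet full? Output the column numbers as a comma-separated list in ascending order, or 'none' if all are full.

col 0: top cell = '.' → open
col 1: top cell = 'X' → FULL
col 2: top cell = '.' → open
col 3: top cell = 'O' → FULL
col 4: top cell = '.' → open
col 5: top cell = 'O' → FULL

Answer: 0,2,4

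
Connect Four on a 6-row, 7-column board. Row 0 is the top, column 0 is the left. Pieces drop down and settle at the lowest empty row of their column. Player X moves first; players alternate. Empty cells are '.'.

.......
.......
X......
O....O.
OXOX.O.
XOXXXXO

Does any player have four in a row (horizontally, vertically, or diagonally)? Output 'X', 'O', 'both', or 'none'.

X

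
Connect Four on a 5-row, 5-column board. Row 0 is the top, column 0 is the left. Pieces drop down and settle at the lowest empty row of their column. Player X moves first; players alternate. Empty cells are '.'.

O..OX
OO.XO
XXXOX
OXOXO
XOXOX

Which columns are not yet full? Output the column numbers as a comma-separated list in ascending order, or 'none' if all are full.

col 0: top cell = 'O' → FULL
col 1: top cell = '.' → open
col 2: top cell = '.' → open
col 3: top cell = 'O' → FULL
col 4: top cell = 'X' → FULL

Answer: 1,2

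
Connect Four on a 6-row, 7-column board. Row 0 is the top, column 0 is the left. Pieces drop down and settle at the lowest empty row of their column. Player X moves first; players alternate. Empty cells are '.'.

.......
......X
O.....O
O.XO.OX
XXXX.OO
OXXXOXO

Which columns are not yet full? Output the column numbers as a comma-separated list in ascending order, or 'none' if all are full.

Answer: 0,1,2,3,4,5,6

Derivation:
col 0: top cell = '.' → open
col 1: top cell = '.' → open
col 2: top cell = '.' → open
col 3: top cell = '.' → open
col 4: top cell = '.' → open
col 5: top cell = '.' → open
col 6: top cell = '.' → open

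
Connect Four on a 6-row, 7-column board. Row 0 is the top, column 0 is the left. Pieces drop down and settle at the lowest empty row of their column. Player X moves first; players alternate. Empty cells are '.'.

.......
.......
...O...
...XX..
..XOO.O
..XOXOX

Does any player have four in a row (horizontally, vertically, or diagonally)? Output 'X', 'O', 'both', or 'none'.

none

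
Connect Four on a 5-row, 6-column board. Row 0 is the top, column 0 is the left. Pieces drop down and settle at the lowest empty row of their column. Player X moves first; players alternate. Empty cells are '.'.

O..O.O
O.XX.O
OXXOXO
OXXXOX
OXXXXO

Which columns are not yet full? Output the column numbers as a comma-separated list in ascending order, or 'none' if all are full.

Answer: 1,2,4

Derivation:
col 0: top cell = 'O' → FULL
col 1: top cell = '.' → open
col 2: top cell = '.' → open
col 3: top cell = 'O' → FULL
col 4: top cell = '.' → open
col 5: top cell = 'O' → FULL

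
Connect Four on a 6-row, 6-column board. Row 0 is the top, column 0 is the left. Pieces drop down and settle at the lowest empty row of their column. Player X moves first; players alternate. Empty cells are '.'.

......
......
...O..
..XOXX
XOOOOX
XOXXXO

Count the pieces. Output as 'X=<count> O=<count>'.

X=9 O=8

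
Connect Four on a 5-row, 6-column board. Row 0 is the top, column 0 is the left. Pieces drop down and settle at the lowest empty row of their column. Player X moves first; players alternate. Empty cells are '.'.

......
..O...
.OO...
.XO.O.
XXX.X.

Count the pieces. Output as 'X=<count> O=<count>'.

X=5 O=5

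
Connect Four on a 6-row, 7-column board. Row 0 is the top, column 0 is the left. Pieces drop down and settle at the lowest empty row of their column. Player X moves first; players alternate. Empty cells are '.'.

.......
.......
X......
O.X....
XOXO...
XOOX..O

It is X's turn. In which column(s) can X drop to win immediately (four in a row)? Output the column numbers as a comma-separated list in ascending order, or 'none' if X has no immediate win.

Answer: 1

Derivation:
col 0: drop X → no win
col 1: drop X → WIN!
col 2: drop X → no win
col 3: drop X → no win
col 4: drop X → no win
col 5: drop X → no win
col 6: drop X → no win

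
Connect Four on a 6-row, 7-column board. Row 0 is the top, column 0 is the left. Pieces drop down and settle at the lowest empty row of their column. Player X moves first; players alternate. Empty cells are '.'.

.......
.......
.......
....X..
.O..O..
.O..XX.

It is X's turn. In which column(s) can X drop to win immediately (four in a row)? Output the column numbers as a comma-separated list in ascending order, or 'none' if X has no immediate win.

Answer: none

Derivation:
col 0: drop X → no win
col 1: drop X → no win
col 2: drop X → no win
col 3: drop X → no win
col 4: drop X → no win
col 5: drop X → no win
col 6: drop X → no win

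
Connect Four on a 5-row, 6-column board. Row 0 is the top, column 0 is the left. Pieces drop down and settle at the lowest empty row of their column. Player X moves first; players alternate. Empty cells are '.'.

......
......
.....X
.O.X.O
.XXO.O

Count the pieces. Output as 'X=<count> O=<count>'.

X=4 O=4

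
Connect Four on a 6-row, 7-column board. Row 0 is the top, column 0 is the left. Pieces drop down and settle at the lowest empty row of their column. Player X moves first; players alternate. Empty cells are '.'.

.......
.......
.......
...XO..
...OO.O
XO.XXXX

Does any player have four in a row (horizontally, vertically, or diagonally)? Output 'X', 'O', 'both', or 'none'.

X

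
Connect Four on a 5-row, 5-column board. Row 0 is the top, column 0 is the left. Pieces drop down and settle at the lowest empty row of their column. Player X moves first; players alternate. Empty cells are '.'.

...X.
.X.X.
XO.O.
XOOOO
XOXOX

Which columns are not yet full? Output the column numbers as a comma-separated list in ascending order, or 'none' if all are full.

col 0: top cell = '.' → open
col 1: top cell = '.' → open
col 2: top cell = '.' → open
col 3: top cell = 'X' → FULL
col 4: top cell = '.' → open

Answer: 0,1,2,4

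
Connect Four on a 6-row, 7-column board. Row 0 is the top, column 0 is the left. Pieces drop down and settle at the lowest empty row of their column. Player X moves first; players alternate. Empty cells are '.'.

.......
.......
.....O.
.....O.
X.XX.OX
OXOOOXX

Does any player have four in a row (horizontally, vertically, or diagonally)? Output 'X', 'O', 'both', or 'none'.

none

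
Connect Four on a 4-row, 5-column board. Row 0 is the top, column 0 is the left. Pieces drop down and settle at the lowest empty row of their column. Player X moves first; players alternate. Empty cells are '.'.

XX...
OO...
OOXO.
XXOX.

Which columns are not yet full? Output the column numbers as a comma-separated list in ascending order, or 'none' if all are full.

col 0: top cell = 'X' → FULL
col 1: top cell = 'X' → FULL
col 2: top cell = '.' → open
col 3: top cell = '.' → open
col 4: top cell = '.' → open

Answer: 2,3,4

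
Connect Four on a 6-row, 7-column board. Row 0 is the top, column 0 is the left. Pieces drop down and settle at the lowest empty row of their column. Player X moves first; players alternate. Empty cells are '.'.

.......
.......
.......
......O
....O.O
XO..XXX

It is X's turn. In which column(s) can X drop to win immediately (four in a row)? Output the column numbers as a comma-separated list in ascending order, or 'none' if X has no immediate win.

col 0: drop X → no win
col 1: drop X → no win
col 2: drop X → no win
col 3: drop X → WIN!
col 4: drop X → no win
col 5: drop X → no win
col 6: drop X → no win

Answer: 3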